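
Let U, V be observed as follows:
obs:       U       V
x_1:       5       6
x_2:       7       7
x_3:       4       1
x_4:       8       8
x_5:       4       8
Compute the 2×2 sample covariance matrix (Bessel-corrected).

Step 1 — column means:
  mean(U) = (5 + 7 + 4 + 8 + 4) / 5 = 28/5 = 5.6
  mean(V) = (6 + 7 + 1 + 8 + 8) / 5 = 30/5 = 6

Step 2 — sample covariance S[i,j] = (1/(n-1)) · Σ_k (x_{k,i} - mean_i) · (x_{k,j} - mean_j), with n-1 = 4.
  S[U,U] = ((-0.6)·(-0.6) + (1.4)·(1.4) + (-1.6)·(-1.6) + (2.4)·(2.4) + (-1.6)·(-1.6)) / 4 = 13.2/4 = 3.3
  S[U,V] = ((-0.6)·(0) + (1.4)·(1) + (-1.6)·(-5) + (2.4)·(2) + (-1.6)·(2)) / 4 = 11/4 = 2.75
  S[V,V] = ((0)·(0) + (1)·(1) + (-5)·(-5) + (2)·(2) + (2)·(2)) / 4 = 34/4 = 8.5

S is symmetric (S[j,i] = S[i,j]). Assembling:

S = [[3.3, 2.75],
 [2.75, 8.5]]


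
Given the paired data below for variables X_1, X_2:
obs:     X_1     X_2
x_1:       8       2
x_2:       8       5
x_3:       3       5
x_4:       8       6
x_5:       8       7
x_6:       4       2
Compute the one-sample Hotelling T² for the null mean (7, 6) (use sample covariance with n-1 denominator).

Step 1 — sample mean vector:
  mean(X_1) = (8 + 8 + 3 + 8 + 8 + 4) / 6 = 39/6 = 6.5
  mean(X_2) = (2 + 5 + 5 + 6 + 7 + 2) / 6 = 27/6 = 4.5
  x̄ = (6.5, 4.5),  deviation x̄ - mu_0 = (6.5, 4.5) - (7, 6) = (-0.5, -1.5).

Step 2 — sample covariance matrix, S[i,j] = (1/(n-1)) · Σ_k (x_{k,i} - mean_i) · (x_{k,j} - mean_j), divisor n-1 = 5:
  S[X_1,X_1] = ((1.5)·(1.5) + (1.5)·(1.5) + (-3.5)·(-3.5) + (1.5)·(1.5) + (1.5)·(1.5) + (-2.5)·(-2.5)) / 5 = 27.5/5 = 5.5
  S[X_1,X_2] = ((1.5)·(-2.5) + (1.5)·(0.5) + (-3.5)·(0.5) + (1.5)·(1.5) + (1.5)·(2.5) + (-2.5)·(-2.5)) / 5 = 7.5/5 = 1.5
  S[X_2,X_2] = ((-2.5)·(-2.5) + (0.5)·(0.5) + (0.5)·(0.5) + (1.5)·(1.5) + (2.5)·(2.5) + (-2.5)·(-2.5)) / 5 = 21.5/5 = 4.3
  S = [[5.5, 1.5],
 [1.5, 4.3]].

Step 3 — invert S. det(S) = 5.5·4.3 - (1.5)² = 21.4.
  S^{-1} = (1/det) · [[d, -b], [-b, a]] = [[0.2009, -0.0701],
 [-0.0701, 0.257]].

Step 4 — quadratic form (x̄ - mu_0)^T · S^{-1} · (x̄ - mu_0):
  S^{-1} · (x̄ - mu_0) = (0.0047, -0.3505),
  (x̄ - mu_0)^T · [...] = (-0.5)·(0.0047) + (-1.5)·(-0.3505) = 0.5234.

Step 5 — scale by n: T² = 6 · 0.5234 = 3.1402.

T² ≈ 3.1402


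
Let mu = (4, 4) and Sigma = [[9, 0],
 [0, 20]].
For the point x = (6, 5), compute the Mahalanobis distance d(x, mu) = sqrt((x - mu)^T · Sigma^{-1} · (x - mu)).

Step 1 — centre the observation: (x - mu) = (2, 1).

Step 2 — invert Sigma. det(Sigma) = 9·20 - (0)² = 180.
  Sigma^{-1} = (1/det) · [[d, -b], [-b, a]] = [[0.1111, 0],
 [0, 0.05]].

Step 3 — form the quadratic (x - mu)^T · Sigma^{-1} · (x - mu):
  Sigma^{-1} · (x - mu) = (0.2222, 0.05).
  (x - mu)^T · [Sigma^{-1} · (x - mu)] = (2)·(0.2222) + (1)·(0.05) = 0.4944.

Step 4 — take square root: d = √(0.4944) ≈ 0.7032.

d(x, mu) = √(0.4944) ≈ 0.7032


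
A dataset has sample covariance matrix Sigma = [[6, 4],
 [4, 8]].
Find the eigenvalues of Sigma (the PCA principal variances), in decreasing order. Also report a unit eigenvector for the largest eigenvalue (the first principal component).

Step 1 — characteristic polynomial of 2×2 Sigma:
  det(Sigma - λI) = λ² - trace · λ + det = 0.
  trace = 6 + 8 = 14, det = 6·8 - (4)² = 32.
Step 2 — discriminant:
  Δ = trace² - 4·det = 196 - 128 = 68.
Step 3 — eigenvalues:
  λ = (trace ± √Δ)/2 = (14 ± 8.2462)/2,
  λ_1 = 11.1231,  λ_2 = 2.8769.

Step 4 — unit eigenvector for λ_1: solve (Sigma - λ_1 I)v = 0. First row:
  (6 - 11.1231)·v_x + (4)·v_y = 0, i.e. (-5.1231)·v_x + (4)·v_y = 0,
  so v ∝ (b, λ_1 - a) = (4, 5.1231) = u.
  ||u|| = √((4)² + (5.1231)²) = √(42.2462) ≈ 6.4997,
  v_1 = u/||u|| ≈ (0.6154, 0.7882) (||v_1|| = 1).

λ_1 = 11.1231,  λ_2 = 2.8769;  v_1 ≈ (0.6154, 0.7882)


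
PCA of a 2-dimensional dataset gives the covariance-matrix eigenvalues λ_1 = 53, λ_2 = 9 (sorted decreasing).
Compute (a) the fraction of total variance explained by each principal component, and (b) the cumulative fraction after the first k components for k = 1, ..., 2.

Step 1 — total variance = trace(Sigma) = Σ λ_i = 53 + 9 = 62.

Step 2 — fraction explained by component i = λ_i / Σ λ:
  PC1: 53/62 = 0.8548
  PC2: 9/62 = 0.1452

Step 3 — cumulative fraction after k components = (λ_1 + ... + λ_k) / Σ λ:
  k = 1: 53/62 = 0.8548
  k = 2: (53 + 9)/62 = 62/62 = 1

Summary (fraction, with percent):

explained: PC1 0.8548 (85.48%), PC2 0.1452 (14.52%);  cumulative: 0.8548, 1


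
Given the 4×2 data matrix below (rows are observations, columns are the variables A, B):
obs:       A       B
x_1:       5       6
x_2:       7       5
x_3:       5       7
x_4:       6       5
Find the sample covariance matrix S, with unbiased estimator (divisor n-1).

Step 1 — column means:
  mean(A) = (5 + 7 + 5 + 6) / 4 = 23/4 = 5.75
  mean(B) = (6 + 5 + 7 + 5) / 4 = 23/4 = 5.75

Step 2 — sample covariance S[i,j] = (1/(n-1)) · Σ_k (x_{k,i} - mean_i) · (x_{k,j} - mean_j), with n-1 = 3.
  S[A,A] = ((-0.75)·(-0.75) + (1.25)·(1.25) + (-0.75)·(-0.75) + (0.25)·(0.25)) / 3 = 2.75/3 = 0.9167
  S[A,B] = ((-0.75)·(0.25) + (1.25)·(-0.75) + (-0.75)·(1.25) + (0.25)·(-0.75)) / 3 = -2.25/3 = -0.75
  S[B,B] = ((0.25)·(0.25) + (-0.75)·(-0.75) + (1.25)·(1.25) + (-0.75)·(-0.75)) / 3 = 2.75/3 = 0.9167

S is symmetric (S[j,i] = S[i,j]). Assembling:

S = [[0.9167, -0.75],
 [-0.75, 0.9167]]


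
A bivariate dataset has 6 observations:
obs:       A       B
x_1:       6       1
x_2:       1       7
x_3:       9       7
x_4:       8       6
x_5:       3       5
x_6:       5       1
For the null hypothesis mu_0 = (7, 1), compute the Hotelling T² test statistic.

Step 1 — sample mean vector:
  mean(A) = (6 + 1 + 9 + 8 + 3 + 5) / 6 = 32/6 = 5.3333
  mean(B) = (1 + 7 + 7 + 6 + 5 + 1) / 6 = 27/6 = 4.5
  x̄ = (5.3333, 4.5),  deviation x̄ - mu_0 = (5.3333, 4.5) - (7, 1) = (-1.6667, 3.5).

Step 2 — sample covariance matrix, S[i,j] = (1/(n-1)) · Σ_k (x_{k,i} - mean_i) · (x_{k,j} - mean_j), divisor n-1 = 5:
  S[A,A] = ((0.6667)·(0.6667) + (-4.3333)·(-4.3333) + (3.6667)·(3.6667) + (2.6667)·(2.6667) + (-2.3333)·(-2.3333) + (-0.3333)·(-0.3333)) / 5 = 45.3333/5 = 9.0667
  S[A,B] = ((0.6667)·(-3.5) + (-4.3333)·(2.5) + (3.6667)·(2.5) + (2.6667)·(1.5) + (-2.3333)·(0.5) + (-0.3333)·(-3.5)) / 5 = 0/5 = 0
  S[B,B] = ((-3.5)·(-3.5) + (2.5)·(2.5) + (2.5)·(2.5) + (1.5)·(1.5) + (0.5)·(0.5) + (-3.5)·(-3.5)) / 5 = 39.5/5 = 7.9
  S = [[9.0667, 0],
 [0, 7.9]].

Step 3 — invert S. det(S) = 9.0667·7.9 - (0)² = 71.6267.
  S^{-1} = (1/det) · [[d, -b], [-b, a]] = [[0.1103, 0],
 [0, 0.1266]].

Step 4 — quadratic form (x̄ - mu_0)^T · S^{-1} · (x̄ - mu_0):
  S^{-1} · (x̄ - mu_0) = (-0.1838, 0.443),
  (x̄ - mu_0)^T · [...] = (-1.6667)·(-0.1838) + (3.5)·(0.443) = 1.857.

Step 5 — scale by n: T² = 6 · 1.857 = 11.142.

T² ≈ 11.142


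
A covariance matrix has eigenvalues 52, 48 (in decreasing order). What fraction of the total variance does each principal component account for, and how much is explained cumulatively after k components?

Step 1 — total variance = trace(Sigma) = Σ λ_i = 52 + 48 = 100.

Step 2 — fraction explained by component i = λ_i / Σ λ:
  PC1: 52/100 = 0.52
  PC2: 48/100 = 0.48

Step 3 — cumulative fraction after k components = (λ_1 + ... + λ_k) / Σ λ:
  k = 1: 52/100 = 0.52
  k = 2: (52 + 48)/100 = 100/100 = 1

Summary (fraction, with percent):

explained: PC1 0.52 (52%), PC2 0.48 (48%);  cumulative: 0.52, 1


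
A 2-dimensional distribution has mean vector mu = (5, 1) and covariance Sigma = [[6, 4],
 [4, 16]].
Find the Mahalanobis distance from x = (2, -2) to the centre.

Step 1 — centre the observation: (x - mu) = (-3, -3).

Step 2 — invert Sigma. det(Sigma) = 6·16 - (4)² = 80.
  Sigma^{-1} = (1/det) · [[d, -b], [-b, a]] = [[0.2, -0.05],
 [-0.05, 0.075]].

Step 3 — form the quadratic (x - mu)^T · Sigma^{-1} · (x - mu):
  Sigma^{-1} · (x - mu) = (-0.45, -0.075).
  (x - mu)^T · [Sigma^{-1} · (x - mu)] = (-3)·(-0.45) + (-3)·(-0.075) = 1.575.

Step 4 — take square root: d = √(1.575) ≈ 1.255.

d(x, mu) = √(1.575) ≈ 1.255


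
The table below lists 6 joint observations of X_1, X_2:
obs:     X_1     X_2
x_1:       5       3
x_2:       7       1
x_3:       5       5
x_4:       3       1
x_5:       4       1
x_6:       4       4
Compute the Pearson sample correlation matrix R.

Step 1 — column means:
  mean(X_1) = (5 + 7 + 5 + 3 + 4 + 4) / 6 = 28/6 = 4.6667
  mean(X_2) = (3 + 1 + 5 + 1 + 1 + 4) / 6 = 15/6 = 2.5

Step 2 — sample variances and covariances s[i,j] = (1/(n-1)) · Σ_k (x_{k,i} - mean_i) · (x_{k,j} - mean_j), with n-1 = 5:
  s[X_1,X_1] = ((0.3333)·(0.3333) + (2.3333)·(2.3333) + (0.3333)·(0.3333) + (-1.6667)·(-1.6667) + (-0.6667)·(-0.6667) + (-0.6667)·(-0.6667)) / 5 = 9.3333/5 = 1.8667
  s[X_1,X_2] = ((0.3333)·(0.5) + (2.3333)·(-1.5) + (0.3333)·(2.5) + (-1.6667)·(-1.5) + (-0.6667)·(-1.5) + (-0.6667)·(1.5)) / 5 = 0/5 = 0
  s[X_2,X_2] = ((0.5)·(0.5) + (-1.5)·(-1.5) + (2.5)·(2.5) + (-1.5)·(-1.5) + (-1.5)·(-1.5) + (1.5)·(1.5)) / 5 = 15.5/5 = 3.1
  Sample standard deviations s_i = √(s[i,i]):
  s(X_1) = √(1.8667) = 1.3663
  s(X_2) = √(3.1) = 1.7607

Step 3 — r_{ij} = s_{ij} / (s_i · s_j):
  r[X_1,X_1] = 1 (diagonal).
  r[X_1,X_2] = 0 / (1.3663 · 1.7607) = 0 / 2.4055 = 0
  r[X_2,X_2] = 1 (diagonal).

R is symmetric with unit diagonal. Assembling:

R = [[1, 0],
 [0, 1]]


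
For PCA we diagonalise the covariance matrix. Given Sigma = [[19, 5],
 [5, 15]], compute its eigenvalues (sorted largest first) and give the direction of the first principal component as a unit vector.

Step 1 — characteristic polynomial of 2×2 Sigma:
  det(Sigma - λI) = λ² - trace · λ + det = 0.
  trace = 19 + 15 = 34, det = 19·15 - (5)² = 260.
Step 2 — discriminant:
  Δ = trace² - 4·det = 1156 - 1040 = 116.
Step 3 — eigenvalues:
  λ = (trace ± √Δ)/2 = (34 ± 10.7703)/2,
  λ_1 = 22.3852,  λ_2 = 11.6148.

Step 4 — unit eigenvector for λ_1: solve (Sigma - λ_1 I)v = 0. First row:
  (19 - 22.3852)·v_x + (5)·v_y = 0, i.e. (-3.3852)·v_x + (5)·v_y = 0,
  so v ∝ (b, λ_1 - a) = (5, 3.3852) = u.
  ||u|| = √((5)² + (3.3852)²) = √(36.4593) ≈ 6.0382,
  v_1 = u/||u|| ≈ (0.8281, 0.5606) (||v_1|| = 1).

λ_1 = 22.3852,  λ_2 = 11.6148;  v_1 ≈ (0.8281, 0.5606)


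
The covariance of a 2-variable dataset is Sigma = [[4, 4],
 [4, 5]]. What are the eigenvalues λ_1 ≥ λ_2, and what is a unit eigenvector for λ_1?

Step 1 — characteristic polynomial of 2×2 Sigma:
  det(Sigma - λI) = λ² - trace · λ + det = 0.
  trace = 4 + 5 = 9, det = 4·5 - (4)² = 4.
Step 2 — discriminant:
  Δ = trace² - 4·det = 81 - 16 = 65.
Step 3 — eigenvalues:
  λ = (trace ± √Δ)/2 = (9 ± 8.0623)/2,
  λ_1 = 8.5311,  λ_2 = 0.4689.

Step 4 — unit eigenvector for λ_1: solve (Sigma - λ_1 I)v = 0. First row:
  (4 - 8.5311)·v_x + (4)·v_y = 0, i.e. (-4.5311)·v_x + (4)·v_y = 0,
  so v ∝ (b, λ_1 - a) = (4, 4.5311) = u.
  ||u|| = √((4)² + (4.5311)²) = √(36.5311) ≈ 6.0441,
  v_1 = u/||u|| ≈ (0.6618, 0.7497) (||v_1|| = 1).

λ_1 = 8.5311,  λ_2 = 0.4689;  v_1 ≈ (0.6618, 0.7497)


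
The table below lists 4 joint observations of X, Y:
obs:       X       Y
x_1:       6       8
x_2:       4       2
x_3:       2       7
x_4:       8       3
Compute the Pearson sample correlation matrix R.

Step 1 — column means:
  mean(X) = (6 + 4 + 2 + 8) / 4 = 20/4 = 5
  mean(Y) = (8 + 2 + 7 + 3) / 4 = 20/4 = 5

Step 2 — sample variances and covariances s[i,j] = (1/(n-1)) · Σ_k (x_{k,i} - mean_i) · (x_{k,j} - mean_j), with n-1 = 3:
  s[X,X] = ((1)·(1) + (-1)·(-1) + (-3)·(-3) + (3)·(3)) / 3 = 20/3 = 6.6667
  s[X,Y] = ((1)·(3) + (-1)·(-3) + (-3)·(2) + (3)·(-2)) / 3 = -6/3 = -2
  s[Y,Y] = ((3)·(3) + (-3)·(-3) + (2)·(2) + (-2)·(-2)) / 3 = 26/3 = 8.6667
  Sample standard deviations s_i = √(s[i,i]):
  s(X) = √(6.6667) = 2.582
  s(Y) = √(8.6667) = 2.9439

Step 3 — r_{ij} = s_{ij} / (s_i · s_j):
  r[X,X] = 1 (diagonal).
  r[X,Y] = -2 / (2.582 · 2.9439) = -2 / 7.6012 = -0.2631
  r[Y,Y] = 1 (diagonal).

R is symmetric with unit diagonal. Assembling:

R = [[1, -0.2631],
 [-0.2631, 1]]


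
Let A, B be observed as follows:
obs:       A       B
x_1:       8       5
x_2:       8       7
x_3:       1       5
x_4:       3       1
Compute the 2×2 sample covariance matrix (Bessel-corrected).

Step 1 — column means:
  mean(A) = (8 + 8 + 1 + 3) / 4 = 20/4 = 5
  mean(B) = (5 + 7 + 5 + 1) / 4 = 18/4 = 4.5

Step 2 — sample covariance S[i,j] = (1/(n-1)) · Σ_k (x_{k,i} - mean_i) · (x_{k,j} - mean_j), with n-1 = 3.
  S[A,A] = ((3)·(3) + (3)·(3) + (-4)·(-4) + (-2)·(-2)) / 3 = 38/3 = 12.6667
  S[A,B] = ((3)·(0.5) + (3)·(2.5) + (-4)·(0.5) + (-2)·(-3.5)) / 3 = 14/3 = 4.6667
  S[B,B] = ((0.5)·(0.5) + (2.5)·(2.5) + (0.5)·(0.5) + (-3.5)·(-3.5)) / 3 = 19/3 = 6.3333

S is symmetric (S[j,i] = S[i,j]). Assembling:

S = [[12.6667, 4.6667],
 [4.6667, 6.3333]]


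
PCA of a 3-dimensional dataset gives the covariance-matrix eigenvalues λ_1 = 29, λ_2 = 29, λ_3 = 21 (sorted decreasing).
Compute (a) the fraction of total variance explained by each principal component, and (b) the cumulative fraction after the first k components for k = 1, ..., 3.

Step 1 — total variance = trace(Sigma) = Σ λ_i = 29 + 29 + 21 = 79.

Step 2 — fraction explained by component i = λ_i / Σ λ:
  PC1: 29/79 = 0.3671
  PC2: 29/79 = 0.3671
  PC3: 21/79 = 0.2658

Step 3 — cumulative fraction after k components = (λ_1 + ... + λ_k) / Σ λ:
  k = 1: 29/79 = 0.3671
  k = 2: (29 + 29)/79 = 58/79 = 0.7342
  k = 3: (29 + 29 + 21)/79 = 79/79 = 1

Summary (fraction, with percent):

explained: PC1 0.3671 (36.71%), PC2 0.3671 (36.71%), PC3 0.2658 (26.58%);  cumulative: 0.3671, 0.7342, 1


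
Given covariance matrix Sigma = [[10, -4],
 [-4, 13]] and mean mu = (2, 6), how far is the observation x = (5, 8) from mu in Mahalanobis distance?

Step 1 — centre the observation: (x - mu) = (3, 2).

Step 2 — invert Sigma. det(Sigma) = 10·13 - (-4)² = 114.
  Sigma^{-1} = (1/det) · [[d, -b], [-b, a]] = [[0.114, 0.0351],
 [0.0351, 0.0877]].

Step 3 — form the quadratic (x - mu)^T · Sigma^{-1} · (x - mu):
  Sigma^{-1} · (x - mu) = (0.4123, 0.2807).
  (x - mu)^T · [Sigma^{-1} · (x - mu)] = (3)·(0.4123) + (2)·(0.2807) = 1.7982.

Step 4 — take square root: d = √(1.7982) ≈ 1.341.

d(x, mu) = √(1.7982) ≈ 1.341


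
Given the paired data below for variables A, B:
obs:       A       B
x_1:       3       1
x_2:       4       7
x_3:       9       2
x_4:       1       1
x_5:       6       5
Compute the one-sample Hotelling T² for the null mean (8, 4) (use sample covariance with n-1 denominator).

Step 1 — sample mean vector:
  mean(A) = (3 + 4 + 9 + 1 + 6) / 5 = 23/5 = 4.6
  mean(B) = (1 + 7 + 2 + 1 + 5) / 5 = 16/5 = 3.2
  x̄ = (4.6, 3.2),  deviation x̄ - mu_0 = (4.6, 3.2) - (8, 4) = (-3.4, -0.8).

Step 2 — sample covariance matrix, S[i,j] = (1/(n-1)) · Σ_k (x_{k,i} - mean_i) · (x_{k,j} - mean_j), divisor n-1 = 4:
  S[A,A] = ((-1.6)·(-1.6) + (-0.6)·(-0.6) + (4.4)·(4.4) + (-3.6)·(-3.6) + (1.4)·(1.4)) / 4 = 37.2/4 = 9.3
  S[A,B] = ((-1.6)·(-2.2) + (-0.6)·(3.8) + (4.4)·(-1.2) + (-3.6)·(-2.2) + (1.4)·(1.8)) / 4 = 6.4/4 = 1.6
  S[B,B] = ((-2.2)·(-2.2) + (3.8)·(3.8) + (-1.2)·(-1.2) + (-2.2)·(-2.2) + (1.8)·(1.8)) / 4 = 28.8/4 = 7.2
  S = [[9.3, 1.6],
 [1.6, 7.2]].

Step 3 — invert S. det(S) = 9.3·7.2 - (1.6)² = 64.4.
  S^{-1} = (1/det) · [[d, -b], [-b, a]] = [[0.1118, -0.0248],
 [-0.0248, 0.1444]].

Step 4 — quadratic form (x̄ - mu_0)^T · S^{-1} · (x̄ - mu_0):
  S^{-1} · (x̄ - mu_0) = (-0.3602, -0.0311),
  (x̄ - mu_0)^T · [...] = (-3.4)·(-0.3602) + (-0.8)·(-0.0311) = 1.2497.

Step 5 — scale by n: T² = 5 · 1.2497 = 6.2484.

T² ≈ 6.2484


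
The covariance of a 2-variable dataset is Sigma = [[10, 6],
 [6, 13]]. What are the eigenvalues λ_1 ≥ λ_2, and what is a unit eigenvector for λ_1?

Step 1 — characteristic polynomial of 2×2 Sigma:
  det(Sigma - λI) = λ² - trace · λ + det = 0.
  trace = 10 + 13 = 23, det = 10·13 - (6)² = 94.
Step 2 — discriminant:
  Δ = trace² - 4·det = 529 - 376 = 153.
Step 3 — eigenvalues:
  λ = (trace ± √Δ)/2 = (23 ± 12.3693)/2,
  λ_1 = 17.6847,  λ_2 = 5.3153.

Step 4 — unit eigenvector for λ_1: solve (Sigma - λ_1 I)v = 0. First row:
  (10 - 17.6847)·v_x + (6)·v_y = 0, i.e. (-7.6847)·v_x + (6)·v_y = 0,
  so v ∝ (b, λ_1 - a) = (6, 7.6847) = u.
  ||u|| = √((6)² + (7.6847)²) = √(95.054) ≈ 9.7496,
  v_1 = u/||u|| ≈ (0.6154, 0.7882) (||v_1|| = 1).

λ_1 = 17.6847,  λ_2 = 5.3153;  v_1 ≈ (0.6154, 0.7882)


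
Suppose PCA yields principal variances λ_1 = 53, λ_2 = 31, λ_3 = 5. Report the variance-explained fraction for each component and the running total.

Step 1 — total variance = trace(Sigma) = Σ λ_i = 53 + 31 + 5 = 89.

Step 2 — fraction explained by component i = λ_i / Σ λ:
  PC1: 53/89 = 0.5955
  PC2: 31/89 = 0.3483
  PC3: 5/89 = 0.0562

Step 3 — cumulative fraction after k components = (λ_1 + ... + λ_k) / Σ λ:
  k = 1: 53/89 = 0.5955
  k = 2: (53 + 31)/89 = 84/89 = 0.9438
  k = 3: (53 + 31 + 5)/89 = 89/89 = 1

Summary (fraction, with percent):

explained: PC1 0.5955 (59.55%), PC2 0.3483 (34.83%), PC3 0.0562 (5.62%);  cumulative: 0.5955, 0.9438, 1


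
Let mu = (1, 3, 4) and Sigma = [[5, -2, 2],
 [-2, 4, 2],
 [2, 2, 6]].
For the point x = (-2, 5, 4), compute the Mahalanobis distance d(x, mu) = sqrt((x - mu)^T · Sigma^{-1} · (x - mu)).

Step 1 — centre the observation: (x - mu) = (-3, 2, 0).

Step 2 — invert Sigma (cofactor / det for 3×3, or solve directly):
  Sigma^{-1} = [[0.4545, 0.3636, -0.2727],
 [0.3636, 0.5909, -0.3182],
 [-0.2727, -0.3182, 0.3636]].

Step 3 — form the quadratic (x - mu)^T · Sigma^{-1} · (x - mu):
  Sigma^{-1} · (x - mu) = (-0.6364, 0.0909, 0.1818).
  (x - mu)^T · [Sigma^{-1} · (x - mu)] = (-3)·(-0.6364) + (2)·(0.0909) + (0)·(0.1818) = 2.0909.

Step 4 — take square root: d = √(2.0909) ≈ 1.446.

d(x, mu) = √(2.0909) ≈ 1.446


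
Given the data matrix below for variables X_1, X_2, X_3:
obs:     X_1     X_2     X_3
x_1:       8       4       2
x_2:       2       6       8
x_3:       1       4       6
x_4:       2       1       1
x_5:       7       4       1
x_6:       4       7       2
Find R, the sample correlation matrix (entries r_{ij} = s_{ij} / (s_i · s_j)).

Step 1 — column means:
  mean(X_1) = (8 + 2 + 1 + 2 + 7 + 4) / 6 = 24/6 = 4
  mean(X_2) = (4 + 6 + 4 + 1 + 4 + 7) / 6 = 26/6 = 4.3333
  mean(X_3) = (2 + 8 + 6 + 1 + 1 + 2) / 6 = 20/6 = 3.3333

Step 2 — sample variances and covariances s[i,j] = (1/(n-1)) · Σ_k (x_{k,i} - mean_i) · (x_{k,j} - mean_j), with n-1 = 5:
  s[X_1,X_1] = ((4)·(4) + (-2)·(-2) + (-3)·(-3) + (-2)·(-2) + (3)·(3) + (0)·(0)) / 5 = 42/5 = 8.4
  s[X_1,X_2] = ((4)·(-0.3333) + (-2)·(1.6667) + (-3)·(-0.3333) + (-2)·(-3.3333) + (3)·(-0.3333) + (0)·(2.6667)) / 5 = 2/5 = 0.4
  s[X_1,X_3] = ((4)·(-1.3333) + (-2)·(4.6667) + (-3)·(2.6667) + (-2)·(-2.3333) + (3)·(-2.3333) + (0)·(-1.3333)) / 5 = -25/5 = -5
  s[X_2,X_2] = ((-0.3333)·(-0.3333) + (1.6667)·(1.6667) + (-0.3333)·(-0.3333) + (-3.3333)·(-3.3333) + (-0.3333)·(-0.3333) + (2.6667)·(2.6667)) / 5 = 21.3333/5 = 4.2667
  s[X_2,X_3] = ((-0.3333)·(-1.3333) + (1.6667)·(4.6667) + (-0.3333)·(2.6667) + (-3.3333)·(-2.3333) + (-0.3333)·(-2.3333) + (2.6667)·(-1.3333)) / 5 = 12.3333/5 = 2.4667
  s[X_3,X_3] = ((-1.3333)·(-1.3333) + (4.6667)·(4.6667) + (2.6667)·(2.6667) + (-2.3333)·(-2.3333) + (-2.3333)·(-2.3333) + (-1.3333)·(-1.3333)) / 5 = 43.3333/5 = 8.6667
  Sample standard deviations s_i = √(s[i,i]):
  s(X_1) = √(8.4) = 2.8983
  s(X_2) = √(4.2667) = 2.0656
  s(X_3) = √(8.6667) = 2.9439

Step 3 — r_{ij} = s_{ij} / (s_i · s_j):
  r[X_1,X_1] = 1 (diagonal).
  r[X_1,X_2] = 0.4 / (2.8983 · 2.0656) = 0.4 / 5.9867 = 0.0668
  r[X_1,X_3] = -5 / (2.8983 · 2.9439) = -5 / 8.5323 = -0.586
  r[X_2,X_2] = 1 (diagonal).
  r[X_2,X_3] = 2.4667 / (2.0656 · 2.9439) = 2.4667 / 6.0809 = 0.4056
  r[X_3,X_3] = 1 (diagonal).

R is symmetric with unit diagonal. Assembling:

R = [[1, 0.0668, -0.586],
 [0.0668, 1, 0.4056],
 [-0.586, 0.4056, 1]]


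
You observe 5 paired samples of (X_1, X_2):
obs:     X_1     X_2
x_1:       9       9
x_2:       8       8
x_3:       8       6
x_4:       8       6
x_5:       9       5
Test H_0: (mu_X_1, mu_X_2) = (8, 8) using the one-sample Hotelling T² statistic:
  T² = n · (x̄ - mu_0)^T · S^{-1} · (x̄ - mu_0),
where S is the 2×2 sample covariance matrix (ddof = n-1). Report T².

Step 1 — sample mean vector:
  mean(X_1) = (9 + 8 + 8 + 8 + 9) / 5 = 42/5 = 8.4
  mean(X_2) = (9 + 8 + 6 + 6 + 5) / 5 = 34/5 = 6.8
  x̄ = (8.4, 6.8),  deviation x̄ - mu_0 = (8.4, 6.8) - (8, 8) = (0.4, -1.2).

Step 2 — sample covariance matrix, S[i,j] = (1/(n-1)) · Σ_k (x_{k,i} - mean_i) · (x_{k,j} - mean_j), divisor n-1 = 4:
  S[X_1,X_1] = ((0.6)·(0.6) + (-0.4)·(-0.4) + (-0.4)·(-0.4) + (-0.4)·(-0.4) + (0.6)·(0.6)) / 4 = 1.2/4 = 0.3
  S[X_1,X_2] = ((0.6)·(2.2) + (-0.4)·(1.2) + (-0.4)·(-0.8) + (-0.4)·(-0.8) + (0.6)·(-1.8)) / 4 = 0.4/4 = 0.1
  S[X_2,X_2] = ((2.2)·(2.2) + (1.2)·(1.2) + (-0.8)·(-0.8) + (-0.8)·(-0.8) + (-1.8)·(-1.8)) / 4 = 10.8/4 = 2.7
  S = [[0.3, 0.1],
 [0.1, 2.7]].

Step 3 — invert S. det(S) = 0.3·2.7 - (0.1)² = 0.8.
  S^{-1} = (1/det) · [[d, -b], [-b, a]] = [[3.375, -0.125],
 [-0.125, 0.375]].

Step 4 — quadratic form (x̄ - mu_0)^T · S^{-1} · (x̄ - mu_0):
  S^{-1} · (x̄ - mu_0) = (1.5, -0.5),
  (x̄ - mu_0)^T · [...] = (0.4)·(1.5) + (-1.2)·(-0.5) = 1.2.

Step 5 — scale by n: T² = 5 · 1.2 = 6.

T² ≈ 6


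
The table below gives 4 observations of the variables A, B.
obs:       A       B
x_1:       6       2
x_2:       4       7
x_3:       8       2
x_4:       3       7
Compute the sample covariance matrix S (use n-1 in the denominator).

Step 1 — column means:
  mean(A) = (6 + 4 + 8 + 3) / 4 = 21/4 = 5.25
  mean(B) = (2 + 7 + 2 + 7) / 4 = 18/4 = 4.5

Step 2 — sample covariance S[i,j] = (1/(n-1)) · Σ_k (x_{k,i} - mean_i) · (x_{k,j} - mean_j), with n-1 = 3.
  S[A,A] = ((0.75)·(0.75) + (-1.25)·(-1.25) + (2.75)·(2.75) + (-2.25)·(-2.25)) / 3 = 14.75/3 = 4.9167
  S[A,B] = ((0.75)·(-2.5) + (-1.25)·(2.5) + (2.75)·(-2.5) + (-2.25)·(2.5)) / 3 = -17.5/3 = -5.8333
  S[B,B] = ((-2.5)·(-2.5) + (2.5)·(2.5) + (-2.5)·(-2.5) + (2.5)·(2.5)) / 3 = 25/3 = 8.3333

S is symmetric (S[j,i] = S[i,j]). Assembling:

S = [[4.9167, -5.8333],
 [-5.8333, 8.3333]]


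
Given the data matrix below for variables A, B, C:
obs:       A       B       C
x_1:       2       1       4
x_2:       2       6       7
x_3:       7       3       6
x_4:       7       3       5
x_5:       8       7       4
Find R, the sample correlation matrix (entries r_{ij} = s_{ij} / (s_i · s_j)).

Step 1 — column means:
  mean(A) = (2 + 2 + 7 + 7 + 8) / 5 = 26/5 = 5.2
  mean(B) = (1 + 6 + 3 + 3 + 7) / 5 = 20/5 = 4
  mean(C) = (4 + 7 + 6 + 5 + 4) / 5 = 26/5 = 5.2

Step 2 — sample variances and covariances s[i,j] = (1/(n-1)) · Σ_k (x_{k,i} - mean_i) · (x_{k,j} - mean_j), with n-1 = 4:
  s[A,A] = ((-3.2)·(-3.2) + (-3.2)·(-3.2) + (1.8)·(1.8) + (1.8)·(1.8) + (2.8)·(2.8)) / 4 = 34.8/4 = 8.7
  s[A,B] = ((-3.2)·(-3) + (-3.2)·(2) + (1.8)·(-1) + (1.8)·(-1) + (2.8)·(3)) / 4 = 8/4 = 2
  s[A,C] = ((-3.2)·(-1.2) + (-3.2)·(1.8) + (1.8)·(0.8) + (1.8)·(-0.2) + (2.8)·(-1.2)) / 4 = -4.2/4 = -1.05
  s[B,B] = ((-3)·(-3) + (2)·(2) + (-1)·(-1) + (-1)·(-1) + (3)·(3)) / 4 = 24/4 = 6
  s[B,C] = ((-3)·(-1.2) + (2)·(1.8) + (-1)·(0.8) + (-1)·(-0.2) + (3)·(-1.2)) / 4 = 3/4 = 0.75
  s[C,C] = ((-1.2)·(-1.2) + (1.8)·(1.8) + (0.8)·(0.8) + (-0.2)·(-0.2) + (-1.2)·(-1.2)) / 4 = 6.8/4 = 1.7
  Sample standard deviations s_i = √(s[i,i]):
  s(A) = √(8.7) = 2.9496
  s(B) = √(6) = 2.4495
  s(C) = √(1.7) = 1.3038

Step 3 — r_{ij} = s_{ij} / (s_i · s_j):
  r[A,A] = 1 (diagonal).
  r[A,B] = 2 / (2.9496 · 2.4495) = 2 / 7.225 = 0.2768
  r[A,C] = -1.05 / (2.9496 · 1.3038) = -1.05 / 3.8458 = -0.273
  r[B,B] = 1 (diagonal).
  r[B,C] = 0.75 / (2.4495 · 1.3038) = 0.75 / 3.1937 = 0.2348
  r[C,C] = 1 (diagonal).

R is symmetric with unit diagonal. Assembling:

R = [[1, 0.2768, -0.273],
 [0.2768, 1, 0.2348],
 [-0.273, 0.2348, 1]]


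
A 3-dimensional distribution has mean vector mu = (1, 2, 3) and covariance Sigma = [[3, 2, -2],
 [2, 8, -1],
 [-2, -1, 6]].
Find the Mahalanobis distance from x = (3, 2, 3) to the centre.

Step 1 — centre the observation: (x - mu) = (2, 0, 0).

Step 2 — invert Sigma (cofactor / det for 3×3, or solve directly):
  Sigma^{-1} = [[0.5054, -0.1075, 0.1505],
 [-0.1075, 0.1505, -0.0108],
 [0.1505, -0.0108, 0.2151]].

Step 3 — form the quadratic (x - mu)^T · Sigma^{-1} · (x - mu):
  Sigma^{-1} · (x - mu) = (1.0108, -0.2151, 0.3011).
  (x - mu)^T · [Sigma^{-1} · (x - mu)] = (2)·(1.0108) + (0)·(-0.2151) + (0)·(0.3011) = 2.0215.

Step 4 — take square root: d = √(2.0215) ≈ 1.4218.

d(x, mu) = √(2.0215) ≈ 1.4218


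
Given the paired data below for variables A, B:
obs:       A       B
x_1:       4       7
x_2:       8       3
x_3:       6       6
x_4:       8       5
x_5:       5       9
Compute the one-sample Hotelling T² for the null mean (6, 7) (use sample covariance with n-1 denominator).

Step 1 — sample mean vector:
  mean(A) = (4 + 8 + 6 + 8 + 5) / 5 = 31/5 = 6.2
  mean(B) = (7 + 3 + 6 + 5 + 9) / 5 = 30/5 = 6
  x̄ = (6.2, 6),  deviation x̄ - mu_0 = (6.2, 6) - (6, 7) = (0.2, -1).

Step 2 — sample covariance matrix, S[i,j] = (1/(n-1)) · Σ_k (x_{k,i} - mean_i) · (x_{k,j} - mean_j), divisor n-1 = 4:
  S[A,A] = ((-2.2)·(-2.2) + (1.8)·(1.8) + (-0.2)·(-0.2) + (1.8)·(1.8) + (-1.2)·(-1.2)) / 4 = 12.8/4 = 3.2
  S[A,B] = ((-2.2)·(1) + (1.8)·(-3) + (-0.2)·(0) + (1.8)·(-1) + (-1.2)·(3)) / 4 = -13/4 = -3.25
  S[B,B] = ((1)·(1) + (-3)·(-3) + (0)·(0) + (-1)·(-1) + (3)·(3)) / 4 = 20/4 = 5
  S = [[3.2, -3.25],
 [-3.25, 5]].

Step 3 — invert S. det(S) = 3.2·5 - (-3.25)² = 5.4375.
  S^{-1} = (1/det) · [[d, -b], [-b, a]] = [[0.9195, 0.5977],
 [0.5977, 0.5885]].

Step 4 — quadratic form (x̄ - mu_0)^T · S^{-1} · (x̄ - mu_0):
  S^{-1} · (x̄ - mu_0) = (-0.4138, -0.469),
  (x̄ - mu_0)^T · [...] = (0.2)·(-0.4138) + (-1)·(-0.469) = 0.3862.

Step 5 — scale by n: T² = 5 · 0.3862 = 1.931.

T² ≈ 1.931


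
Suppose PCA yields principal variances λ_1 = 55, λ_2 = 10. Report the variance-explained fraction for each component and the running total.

Step 1 — total variance = trace(Sigma) = Σ λ_i = 55 + 10 = 65.

Step 2 — fraction explained by component i = λ_i / Σ λ:
  PC1: 55/65 = 0.8462
  PC2: 10/65 = 0.1538

Step 3 — cumulative fraction after k components = (λ_1 + ... + λ_k) / Σ λ:
  k = 1: 55/65 = 0.8462
  k = 2: (55 + 10)/65 = 65/65 = 1

Summary (fraction, with percent):

explained: PC1 0.8462 (84.62%), PC2 0.1538 (15.38%);  cumulative: 0.8462, 1


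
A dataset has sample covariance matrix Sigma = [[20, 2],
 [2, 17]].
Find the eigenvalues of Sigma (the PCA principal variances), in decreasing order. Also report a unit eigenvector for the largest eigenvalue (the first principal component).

Step 1 — characteristic polynomial of 2×2 Sigma:
  det(Sigma - λI) = λ² - trace · λ + det = 0.
  trace = 20 + 17 = 37, det = 20·17 - (2)² = 336.
Step 2 — discriminant:
  Δ = trace² - 4·det = 1369 - 1344 = 25.
Step 3 — eigenvalues:
  λ = (trace ± √Δ)/2 = (37 ± 5)/2,
  λ_1 = 21,  λ_2 = 16.

Step 4 — unit eigenvector for λ_1: solve (Sigma - λ_1 I)v = 0. First row:
  (20 - 21)·v_x + (2)·v_y = 0, i.e. (-1)·v_x + (2)·v_y = 0,
  so v ∝ (b, λ_1 - a) = (2, 1) = u.
  ||u|| = √((2)² + (1)²) = √(5) ≈ 2.2361,
  v_1 = u/||u|| ≈ (0.8944, 0.4472) (||v_1|| = 1).

λ_1 = 21,  λ_2 = 16;  v_1 ≈ (0.8944, 0.4472)


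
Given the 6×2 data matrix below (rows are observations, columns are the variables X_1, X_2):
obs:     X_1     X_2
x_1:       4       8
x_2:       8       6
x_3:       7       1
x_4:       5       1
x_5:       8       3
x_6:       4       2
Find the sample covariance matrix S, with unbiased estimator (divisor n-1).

Step 1 — column means:
  mean(X_1) = (4 + 8 + 7 + 5 + 8 + 4) / 6 = 36/6 = 6
  mean(X_2) = (8 + 6 + 1 + 1 + 3 + 2) / 6 = 21/6 = 3.5

Step 2 — sample covariance S[i,j] = (1/(n-1)) · Σ_k (x_{k,i} - mean_i) · (x_{k,j} - mean_j), with n-1 = 5.
  S[X_1,X_1] = ((-2)·(-2) + (2)·(2) + (1)·(1) + (-1)·(-1) + (2)·(2) + (-2)·(-2)) / 5 = 18/5 = 3.6
  S[X_1,X_2] = ((-2)·(4.5) + (2)·(2.5) + (1)·(-2.5) + (-1)·(-2.5) + (2)·(-0.5) + (-2)·(-1.5)) / 5 = -2/5 = -0.4
  S[X_2,X_2] = ((4.5)·(4.5) + (2.5)·(2.5) + (-2.5)·(-2.5) + (-2.5)·(-2.5) + (-0.5)·(-0.5) + (-1.5)·(-1.5)) / 5 = 41.5/5 = 8.3

S is symmetric (S[j,i] = S[i,j]). Assembling:

S = [[3.6, -0.4],
 [-0.4, 8.3]]


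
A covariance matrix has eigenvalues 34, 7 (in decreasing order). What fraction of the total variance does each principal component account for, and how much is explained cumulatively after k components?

Step 1 — total variance = trace(Sigma) = Σ λ_i = 34 + 7 = 41.

Step 2 — fraction explained by component i = λ_i / Σ λ:
  PC1: 34/41 = 0.8293
  PC2: 7/41 = 0.1707

Step 3 — cumulative fraction after k components = (λ_1 + ... + λ_k) / Σ λ:
  k = 1: 34/41 = 0.8293
  k = 2: (34 + 7)/41 = 41/41 = 1

Summary (fraction, with percent):

explained: PC1 0.8293 (82.93%), PC2 0.1707 (17.07%);  cumulative: 0.8293, 1


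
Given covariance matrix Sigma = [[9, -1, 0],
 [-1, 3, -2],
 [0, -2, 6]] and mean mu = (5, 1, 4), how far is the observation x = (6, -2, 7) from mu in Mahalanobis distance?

Step 1 — centre the observation: (x - mu) = (1, -3, 3).

Step 2 — invert Sigma (cofactor / det for 3×3, or solve directly):
  Sigma^{-1} = [[0.1167, 0.05, 0.0167],
 [0.05, 0.45, 0.15],
 [0.0167, 0.15, 0.2167]].

Step 3 — form the quadratic (x - mu)^T · Sigma^{-1} · (x - mu):
  Sigma^{-1} · (x - mu) = (0.0167, -0.85, 0.2167).
  (x - mu)^T · [Sigma^{-1} · (x - mu)] = (1)·(0.0167) + (-3)·(-0.85) + (3)·(0.2167) = 3.2167.

Step 4 — take square root: d = √(3.2167) ≈ 1.7935.

d(x, mu) = √(3.2167) ≈ 1.7935


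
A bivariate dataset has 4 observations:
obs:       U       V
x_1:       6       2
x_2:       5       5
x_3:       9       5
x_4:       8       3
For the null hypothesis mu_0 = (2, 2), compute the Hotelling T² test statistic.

Step 1 — sample mean vector:
  mean(U) = (6 + 5 + 9 + 8) / 4 = 28/4 = 7
  mean(V) = (2 + 5 + 5 + 3) / 4 = 15/4 = 3.75
  x̄ = (7, 3.75),  deviation x̄ - mu_0 = (7, 3.75) - (2, 2) = (5, 1.75).

Step 2 — sample covariance matrix, S[i,j] = (1/(n-1)) · Σ_k (x_{k,i} - mean_i) · (x_{k,j} - mean_j), divisor n-1 = 3:
  S[U,U] = ((-1)·(-1) + (-2)·(-2) + (2)·(2) + (1)·(1)) / 3 = 10/3 = 3.3333
  S[U,V] = ((-1)·(-1.75) + (-2)·(1.25) + (2)·(1.25) + (1)·(-0.75)) / 3 = 1/3 = 0.3333
  S[V,V] = ((-1.75)·(-1.75) + (1.25)·(1.25) + (1.25)·(1.25) + (-0.75)·(-0.75)) / 3 = 6.75/3 = 2.25
  S = [[3.3333, 0.3333],
 [0.3333, 2.25]].

Step 3 — invert S. det(S) = 3.3333·2.25 - (0.3333)² = 7.3889.
  S^{-1} = (1/det) · [[d, -b], [-b, a]] = [[0.3045, -0.0451],
 [-0.0451, 0.4511]].

Step 4 — quadratic form (x̄ - mu_0)^T · S^{-1} · (x̄ - mu_0):
  S^{-1} · (x̄ - mu_0) = (1.4436, 0.5639),
  (x̄ - mu_0)^T · [...] = (5)·(1.4436) + (1.75)·(0.5639) = 8.2049.

Step 5 — scale by n: T² = 4 · 8.2049 = 32.8195.

T² ≈ 32.8195


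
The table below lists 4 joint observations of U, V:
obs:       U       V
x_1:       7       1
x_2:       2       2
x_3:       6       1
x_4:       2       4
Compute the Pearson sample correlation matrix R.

Step 1 — column means:
  mean(U) = (7 + 2 + 6 + 2) / 4 = 17/4 = 4.25
  mean(V) = (1 + 2 + 1 + 4) / 4 = 8/4 = 2

Step 2 — sample variances and covariances s[i,j] = (1/(n-1)) · Σ_k (x_{k,i} - mean_i) · (x_{k,j} - mean_j), with n-1 = 3:
  s[U,U] = ((2.75)·(2.75) + (-2.25)·(-2.25) + (1.75)·(1.75) + (-2.25)·(-2.25)) / 3 = 20.75/3 = 6.9167
  s[U,V] = ((2.75)·(-1) + (-2.25)·(0) + (1.75)·(-1) + (-2.25)·(2)) / 3 = -9/3 = -3
  s[V,V] = ((-1)·(-1) + (0)·(0) + (-1)·(-1) + (2)·(2)) / 3 = 6/3 = 2
  Sample standard deviations s_i = √(s[i,i]):
  s(U) = √(6.9167) = 2.63
  s(V) = √(2) = 1.4142

Step 3 — r_{ij} = s_{ij} / (s_i · s_j):
  r[U,U] = 1 (diagonal).
  r[U,V] = -3 / (2.63 · 1.4142) = -3 / 3.7193 = -0.8066
  r[V,V] = 1 (diagonal).

R is symmetric with unit diagonal. Assembling:

R = [[1, -0.8066],
 [-0.8066, 1]]


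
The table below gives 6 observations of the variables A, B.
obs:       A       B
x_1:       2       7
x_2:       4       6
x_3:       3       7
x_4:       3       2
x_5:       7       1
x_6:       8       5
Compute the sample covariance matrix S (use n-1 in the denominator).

Step 1 — column means:
  mean(A) = (2 + 4 + 3 + 3 + 7 + 8) / 6 = 27/6 = 4.5
  mean(B) = (7 + 6 + 7 + 2 + 1 + 5) / 6 = 28/6 = 4.6667

Step 2 — sample covariance S[i,j] = (1/(n-1)) · Σ_k (x_{k,i} - mean_i) · (x_{k,j} - mean_j), with n-1 = 5.
  S[A,A] = ((-2.5)·(-2.5) + (-0.5)·(-0.5) + (-1.5)·(-1.5) + (-1.5)·(-1.5) + (2.5)·(2.5) + (3.5)·(3.5)) / 5 = 29.5/5 = 5.9
  S[A,B] = ((-2.5)·(2.3333) + (-0.5)·(1.3333) + (-1.5)·(2.3333) + (-1.5)·(-2.6667) + (2.5)·(-3.6667) + (3.5)·(0.3333)) / 5 = -14/5 = -2.8
  S[B,B] = ((2.3333)·(2.3333) + (1.3333)·(1.3333) + (2.3333)·(2.3333) + (-2.6667)·(-2.6667) + (-3.6667)·(-3.6667) + (0.3333)·(0.3333)) / 5 = 33.3333/5 = 6.6667

S is symmetric (S[j,i] = S[i,j]). Assembling:

S = [[5.9, -2.8],
 [-2.8, 6.6667]]


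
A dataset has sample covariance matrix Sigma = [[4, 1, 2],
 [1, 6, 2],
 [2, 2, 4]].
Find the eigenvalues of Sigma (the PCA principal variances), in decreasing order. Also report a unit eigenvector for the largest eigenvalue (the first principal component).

Step 1 — characteristic polynomial p(λ) = det(λI - Sigma) = λ³ - tr·λ² + c_1·λ - det, where tr = trace, c_1 = sum of the principal 2×2 minors, det = det(Sigma):
  tr = 4 + 6 + 4 = 14,
  c_1 = (4·6 - (1)²) + (4·4 - (2)²) + (6·4 - (2)²) = 23 + 12 + 20 = 55,
  det = 4·(6·4 - (2)²) - (1)·((1)·4 - (2)·(2)) + (2)·((1)·(2) - 6·(2)) = 4·(20) - (1)·(0) + (2)·(-10) = 60.
  So p(λ) = λ³ - 14λ² + 55λ - 60.
Step 2 — look for an integer root (rational root theorem: any rational root is an integer divisor of 60). Testing λ = 4:
  p(4) = 64 - 224 + 220 - 60 = 0  ✓
  Dividing out (λ - 4): p(λ) = (λ - 4)(λ² - 10λ + 15).
Step 3 — remaining eigenvalues from the quadratic λ² - 10λ + 15 = 0:
  Δ = 10² - 4·15 = 100 - 60 = 40,  λ = (10 ± √40)/2 = (10 ± 6.3246)/2 ≈ 8.1623 or 1.8377.
  Sorted: λ_1 = 8.1623,  λ_2 = 4,  λ_3 = 1.8377  (check: sum = 14 = tr ✓).

Step 4 — unit eigenvector for λ_1 ≈ 8.1623: v spans the null space of (Sigma - λ_1 I), whose rows are
  r_1 = (-4.1623, 1, 2),  r_2 = (1, -2.1623, 2),  r_3 = (2, 2, -4.1623).
  v is orthogonal to every row, so take v ∝ r_1 × r_2 = ((1)·(2) - (2)·(-2.1623), (2)·(1) - (-4.1623)·(2), (-4.1623)·(-2.1623) - (1)·(1)) ≈ (6.3246, 10.3246, 8).
  Let u = (6.3246, 10.3246, 8).
  ||u|| = √((6.3246)² + (10.3246)² + (8)²) = √(210.5964) ≈ 14.5119,  v_1 = u/||u|| ≈ (0.4358, 0.7115, 0.5513) (||v_1|| = 1).

λ_1 = 8.1623,  λ_2 = 4,  λ_3 = 1.8377;  v_1 ≈ (0.4358, 0.7115, 0.5513)


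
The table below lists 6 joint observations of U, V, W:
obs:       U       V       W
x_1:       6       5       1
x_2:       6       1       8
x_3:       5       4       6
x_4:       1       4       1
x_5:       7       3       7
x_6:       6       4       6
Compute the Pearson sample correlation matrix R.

Step 1 — column means:
  mean(U) = (6 + 6 + 5 + 1 + 7 + 6) / 6 = 31/6 = 5.1667
  mean(V) = (5 + 1 + 4 + 4 + 3 + 4) / 6 = 21/6 = 3.5
  mean(W) = (1 + 8 + 6 + 1 + 7 + 6) / 6 = 29/6 = 4.8333

Step 2 — sample variances and covariances s[i,j] = (1/(n-1)) · Σ_k (x_{k,i} - mean_i) · (x_{k,j} - mean_j), with n-1 = 5:
  s[U,U] = ((0.8333)·(0.8333) + (0.8333)·(0.8333) + (-0.1667)·(-0.1667) + (-4.1667)·(-4.1667) + (1.8333)·(1.8333) + (0.8333)·(0.8333)) / 5 = 22.8333/5 = 4.5667
  s[U,V] = ((0.8333)·(1.5) + (0.8333)·(-2.5) + (-0.1667)·(0.5) + (-4.1667)·(0.5) + (1.8333)·(-0.5) + (0.8333)·(0.5)) / 5 = -3.5/5 = -0.7
  s[U,W] = ((0.8333)·(-3.8333) + (0.8333)·(3.1667) + (-0.1667)·(1.1667) + (-4.1667)·(-3.8333) + (1.8333)·(2.1667) + (0.8333)·(1.1667)) / 5 = 20.1667/5 = 4.0333
  s[V,V] = ((1.5)·(1.5) + (-2.5)·(-2.5) + (0.5)·(0.5) + (0.5)·(0.5) + (-0.5)·(-0.5) + (0.5)·(0.5)) / 5 = 9.5/5 = 1.9
  s[V,W] = ((1.5)·(-3.8333) + (-2.5)·(3.1667) + (0.5)·(1.1667) + (0.5)·(-3.8333) + (-0.5)·(2.1667) + (0.5)·(1.1667)) / 5 = -15.5/5 = -3.1
  s[W,W] = ((-3.8333)·(-3.8333) + (3.1667)·(3.1667) + (1.1667)·(1.1667) + (-3.8333)·(-3.8333) + (2.1667)·(2.1667) + (1.1667)·(1.1667)) / 5 = 46.8333/5 = 9.3667
  Sample standard deviations s_i = √(s[i,i]):
  s(U) = √(4.5667) = 2.137
  s(V) = √(1.9) = 1.3784
  s(W) = √(9.3667) = 3.0605

Step 3 — r_{ij} = s_{ij} / (s_i · s_j):
  r[U,U] = 1 (diagonal).
  r[U,V] = -0.7 / (2.137 · 1.3784) = -0.7 / 2.9456 = -0.2376
  r[U,W] = 4.0333 / (2.137 · 3.0605) = 4.0333 / 6.5402 = 0.6167
  r[V,V] = 1 (diagonal).
  r[V,W] = -3.1 / (1.3784 · 3.0605) = -3.1 / 4.2186 = -0.7348
  r[W,W] = 1 (diagonal).

R is symmetric with unit diagonal. Assembling:

R = [[1, -0.2376, 0.6167],
 [-0.2376, 1, -0.7348],
 [0.6167, -0.7348, 1]]


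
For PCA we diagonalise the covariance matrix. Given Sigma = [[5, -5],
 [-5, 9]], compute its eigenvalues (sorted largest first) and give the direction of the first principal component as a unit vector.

Step 1 — characteristic polynomial of 2×2 Sigma:
  det(Sigma - λI) = λ² - trace · λ + det = 0.
  trace = 5 + 9 = 14, det = 5·9 - (-5)² = 20.
Step 2 — discriminant:
  Δ = trace² - 4·det = 196 - 80 = 116.
Step 3 — eigenvalues:
  λ = (trace ± √Δ)/2 = (14 ± 10.7703)/2,
  λ_1 = 12.3852,  λ_2 = 1.6148.

Step 4 — unit eigenvector for λ_1: solve (Sigma - λ_1 I)v = 0. First row:
  (5 - 12.3852)·v_x + (-5)·v_y = 0, i.e. (-7.3852)·v_x + (-5)·v_y = 0,
  so v ∝ (b, λ_1 - a) = (-5, 7.3852); multiply by -1 so the first entry is positive: u = (5, -7.3852).
  ||u|| = √((5)² + (-7.3852)²) = √(79.5407) ≈ 8.9186,
  v_1 = u/||u|| ≈ (0.5606, -0.8281) (||v_1|| = 1).

λ_1 = 12.3852,  λ_2 = 1.6148;  v_1 ≈ (0.5606, -0.8281)


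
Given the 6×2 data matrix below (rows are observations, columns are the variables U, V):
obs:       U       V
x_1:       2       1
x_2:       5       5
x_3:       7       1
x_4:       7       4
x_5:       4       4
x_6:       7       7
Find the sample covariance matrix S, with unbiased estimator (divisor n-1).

Step 1 — column means:
  mean(U) = (2 + 5 + 7 + 7 + 4 + 7) / 6 = 32/6 = 5.3333
  mean(V) = (1 + 5 + 1 + 4 + 4 + 7) / 6 = 22/6 = 3.6667

Step 2 — sample covariance S[i,j] = (1/(n-1)) · Σ_k (x_{k,i} - mean_i) · (x_{k,j} - mean_j), with n-1 = 5.
  S[U,U] = ((-3.3333)·(-3.3333) + (-0.3333)·(-0.3333) + (1.6667)·(1.6667) + (1.6667)·(1.6667) + (-1.3333)·(-1.3333) + (1.6667)·(1.6667)) / 5 = 21.3333/5 = 4.2667
  S[U,V] = ((-3.3333)·(-2.6667) + (-0.3333)·(1.3333) + (1.6667)·(-2.6667) + (1.6667)·(0.3333) + (-1.3333)·(0.3333) + (1.6667)·(3.3333)) / 5 = 9.6667/5 = 1.9333
  S[V,V] = ((-2.6667)·(-2.6667) + (1.3333)·(1.3333) + (-2.6667)·(-2.6667) + (0.3333)·(0.3333) + (0.3333)·(0.3333) + (3.3333)·(3.3333)) / 5 = 27.3333/5 = 5.4667

S is symmetric (S[j,i] = S[i,j]). Assembling:

S = [[4.2667, 1.9333],
 [1.9333, 5.4667]]


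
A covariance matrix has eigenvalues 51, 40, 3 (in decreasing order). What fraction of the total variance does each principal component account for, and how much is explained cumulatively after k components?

Step 1 — total variance = trace(Sigma) = Σ λ_i = 51 + 40 + 3 = 94.

Step 2 — fraction explained by component i = λ_i / Σ λ:
  PC1: 51/94 = 0.5426
  PC2: 40/94 = 0.4255
  PC3: 3/94 = 0.0319

Step 3 — cumulative fraction after k components = (λ_1 + ... + λ_k) / Σ λ:
  k = 1: 51/94 = 0.5426
  k = 2: (51 + 40)/94 = 91/94 = 0.9681
  k = 3: (51 + 40 + 3)/94 = 94/94 = 1

Summary (fraction, with percent):

explained: PC1 0.5426 (54.26%), PC2 0.4255 (42.55%), PC3 0.0319 (3.19%);  cumulative: 0.5426, 0.9681, 1
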